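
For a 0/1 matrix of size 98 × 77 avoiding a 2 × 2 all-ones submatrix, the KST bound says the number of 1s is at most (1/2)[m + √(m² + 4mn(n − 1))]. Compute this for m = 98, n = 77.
z(98, 77; 2, 2) ≤ (1/2)[98 + √(98² + 4·98·77·76)] = (1/2)[98 + √2303588] = 807.8788

Kővári–Sós–Turán: let r_1, ..., r_98 be the row sums and z = Σ r_i the total number of 1s. Each pair of columns can share at most one row with both entries 1 (else a 2×2 all-ones block appears), so Σ_i C(r_i, 2) ≤ C(77, 2) = 2926. By convexity Σ_i C(r_i, 2) ≥ 98·C(z/98, 2) = z(z − 98)/(2·98), giving z² − 98z − 98·77·76 ≤ 0 and hence z ≤ (1/2)[98 + √(9604 + 4·573496)] = (1/2)[98 + √2303588] ≈ (1/2)(98 + 1517.7576) = 807.8788.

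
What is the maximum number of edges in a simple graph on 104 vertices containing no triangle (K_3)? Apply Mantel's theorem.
ex(104, K_3) = ⌊104^2/4⌋ = 2704

Mantel (1907): a triangle-free graph on n vertices has at most ⌊n^2/4⌋ edges, with equality for the complete bipartite graph K_{⌊n/2⌋, ⌈n/2⌉}. For n = 104: ⌊104^2/4⌋ = ⌊10816/4⌋ = 2704. The extremal graph is K_{52, 52}, which has 52·52 = 2704 edges.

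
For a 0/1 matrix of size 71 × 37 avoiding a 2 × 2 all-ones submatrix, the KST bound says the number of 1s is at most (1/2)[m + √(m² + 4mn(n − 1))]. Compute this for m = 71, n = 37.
z(71, 37; 2, 2) ≤ (1/2)[71 + √(71² + 4·71·37·36)] = (1/2)[71 + √383329] = 345.0678

Kővári–Sós–Turán: let r_1, ..., r_71 be the row sums and z = Σ r_i the total number of 1s. Each pair of columns can share at most one row with both entries 1 (else a 2×2 all-ones block appears), so Σ_i C(r_i, 2) ≤ C(37, 2) = 666. By convexity Σ_i C(r_i, 2) ≥ 71·C(z/71, 2) = z(z − 71)/(2·71), giving z² − 71z − 71·37·36 ≤ 0 and hence z ≤ (1/2)[71 + √(5041 + 4·94572)] = (1/2)[71 + √383329] ≈ (1/2)(71 + 619.1357) = 345.0678.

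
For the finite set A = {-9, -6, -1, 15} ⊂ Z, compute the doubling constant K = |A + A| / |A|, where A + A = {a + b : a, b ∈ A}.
K = |A + A| / |A| = 10/4 = 5/2

Enumerate A + A = {a + b : a, b ∈ A}. With |A| = 4, there are |A|^2 = 16 ordered sum pairs; collecting distinct values, A + A = {-18, -15, -12, -10, -7, -2, 6, 9, 14, 30}, so |A + A| = 10. Thus K = 10/4 = 5/2. For comparison, the minimum possible |A + A| over all 4-element sets is 2·4 − 1 = 7 (so min K = 7/4), attained only by arithmetic progressions.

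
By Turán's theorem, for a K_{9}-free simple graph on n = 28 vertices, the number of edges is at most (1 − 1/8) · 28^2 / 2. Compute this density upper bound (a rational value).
Turán density bound = (7/8) · 28^2/2 = 343

Turán's theorem: ex(n, K_{r+1}) is achieved by the complete r-partite Turán graph T(n, r) with parts as balanced as possible, and is at most (1 − 1/r) · n^2/2. For r = 8, n = 28: the density bound is (7/8) · 784/2 = 343. The integer-valued extremum is e(T(28, 8)) = 342, which is strictly less than the density bound 343 since 8 ∤ 28 (the parts of T(28, 8) cannot all be equal).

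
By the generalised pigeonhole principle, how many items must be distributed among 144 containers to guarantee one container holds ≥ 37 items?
n = (37 − 1)·144 + 1 = 5185

By the generalised pigeonhole principle, to guarantee some box contains ≥ r objects we need more than (r − 1) · k objects total. Threshold: n = (r − 1) · k + 1. With r = 37 and k = 144: n = 36 · 144 + 1 = 5184 + 1 = 5185. For n = 5184 = 36 · 144, we can put exactly 36 objects in every box, avoiding 37 in any single one — so 5185 is tight.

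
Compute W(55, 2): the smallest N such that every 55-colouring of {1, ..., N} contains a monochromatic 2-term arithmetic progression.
W(55, 2) = 55 + 1 = 56

A 2-term AP is any pair of integers, so a monochromatic 2-AP exists iff some colour is used at least twice. With 55 colours, the colouring i ↦ i on {1, ..., 55} uses each colour once, avoiding any monochromatic pair, so W(55, 2) > 55. For {1, ..., 56}, pigeonhole forces two integers of the same colour, which form a monochromatic 2-AP. Hence W(55, 2) = 56.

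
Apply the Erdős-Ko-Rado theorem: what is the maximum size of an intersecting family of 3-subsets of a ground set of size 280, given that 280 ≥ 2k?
max |F| = C(279, 2) = 38781

The Erdős-Ko-Rado theorem states: for n ≥ 2k, an intersecting family of k-subsets of an n-element set has size at most C(n − 1, k − 1), with equality for 'star' families {A ⊆ [n] : |A| = k, i ∈ A} (fix an element i). For n = 280, k = 3: C(279, 2) = 38781.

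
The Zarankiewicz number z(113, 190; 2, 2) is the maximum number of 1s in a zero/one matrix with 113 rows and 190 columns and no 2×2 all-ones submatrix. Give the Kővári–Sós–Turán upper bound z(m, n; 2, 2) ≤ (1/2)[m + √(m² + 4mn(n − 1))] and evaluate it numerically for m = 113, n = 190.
z(113, 190; 2, 2) ≤ (1/2)[113 + √(113² + 4·113·190·189)] = (1/2)[113 + √16244089] = 2071.6978

Kővári–Sós–Turán: let r_1, ..., r_113 be the row sums and z = Σ r_i the total number of 1s. Each pair of columns can share at most one row with both entries 1 (else a 2×2 all-ones block appears), so Σ_i C(r_i, 2) ≤ C(190, 2) = 17955. By convexity Σ_i C(r_i, 2) ≥ 113·C(z/113, 2) = z(z − 113)/(2·113), giving z² − 113z − 113·190·189 ≤ 0 and hence z ≤ (1/2)[113 + √(12769 + 4·4057830)] = (1/2)[113 + √16244089] ≈ (1/2)(113 + 4030.3956) = 2071.6978.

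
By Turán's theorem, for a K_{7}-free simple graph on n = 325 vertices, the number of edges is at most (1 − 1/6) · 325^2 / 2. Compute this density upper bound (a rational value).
Turán density bound = (5/6) · 325^2/2 = 528125/12 ≈ 44010.4167

Turán's theorem: ex(n, K_{r+1}) is achieved by the complete r-partite Turán graph T(n, r) with parts as balanced as possible, and is at most (1 − 1/r) · n^2/2. For r = 6, n = 325: the density bound is (5/6) · 105625/2 = 528125/12 ≈ 44010.4167. The integer-valued extremum is e(T(325, 6)) = 44010, which is strictly less than the density bound 528125/12 since 6 ∤ 325 (the parts of T(325, 6) cannot all be equal).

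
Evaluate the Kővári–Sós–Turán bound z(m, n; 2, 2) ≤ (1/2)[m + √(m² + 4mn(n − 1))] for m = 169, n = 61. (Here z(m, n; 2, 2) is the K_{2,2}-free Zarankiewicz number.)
z(169, 61; 2, 2) ≤ (1/2)[169 + √(169² + 4·169·61·60)] = (1/2)[169 + √2502721] = 875.4995

Kővári–Sós–Turán: let r_1, ..., r_169 be the row sums and z = Σ r_i the total number of 1s. Each pair of columns can share at most one row with both entries 1 (else a 2×2 all-ones block appears), so Σ_i C(r_i, 2) ≤ C(61, 2) = 1830. By convexity Σ_i C(r_i, 2) ≥ 169·C(z/169, 2) = z(z − 169)/(2·169), giving z² − 169z − 169·61·60 ≤ 0 and hence z ≤ (1/2)[169 + √(28561 + 4·618540)] = (1/2)[169 + √2502721] ≈ (1/2)(169 + 1581.9991) = 875.4995.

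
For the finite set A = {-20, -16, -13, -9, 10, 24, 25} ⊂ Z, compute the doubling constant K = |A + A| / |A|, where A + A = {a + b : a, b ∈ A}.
K = |A + A| / |A| = 27/7

Enumerate A + A = {a + b : a, b ∈ A}. With |A| = 7, there are |A|^2 = 49 ordered sum pairs; collecting distinct values, A + A = {-40, -36, -33, -32, -29, -26, -25, -22, -18, -10, -6, -3, 1, 4, 5, 8, 9, 11, 12, 15, 16, 20, 34, 35, 48, 49, 50}, so |A + A| = 27. Thus K = 27/7. For comparison, the minimum possible |A + A| over all 7-element sets is 2·7 − 1 = 13 (so min K = 13/7), attained only by arithmetic progressions.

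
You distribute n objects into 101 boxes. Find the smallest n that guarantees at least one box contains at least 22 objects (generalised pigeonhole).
n = (22 − 1)·101 + 1 = 2122

By the generalised pigeonhole principle, to guarantee some box contains ≥ r objects we need more than (r − 1) · k objects total. Threshold: n = (r − 1) · k + 1. With r = 22 and k = 101: n = 21 · 101 + 1 = 2121 + 1 = 2122. For n = 2121 = 21 · 101, we can put exactly 21 objects in every box, avoiding 22 in any single one — so 2122 is tight.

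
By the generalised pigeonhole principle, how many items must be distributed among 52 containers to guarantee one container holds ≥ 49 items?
n = (49 − 1)·52 + 1 = 2497

By the generalised pigeonhole principle, to guarantee some box contains ≥ r objects we need more than (r − 1) · k objects total. Threshold: n = (r − 1) · k + 1. With r = 49 and k = 52: n = 48 · 52 + 1 = 2496 + 1 = 2497. For n = 2496 = 48 · 52, we can put exactly 48 objects in every box, avoiding 49 in any single one — so 2497 is tight.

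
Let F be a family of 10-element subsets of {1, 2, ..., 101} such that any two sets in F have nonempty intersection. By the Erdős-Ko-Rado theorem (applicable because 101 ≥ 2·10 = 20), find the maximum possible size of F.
max |F| = C(100, 9) = 1902231808400

The Erdős-Ko-Rado theorem states: for n ≥ 2k, an intersecting family of k-subsets of an n-element set has size at most C(n − 1, k − 1), with equality for 'star' families {A ⊆ [n] : |A| = k, i ∈ A} (fix an element i). For n = 101, k = 10: C(100, 9) = 1902231808400.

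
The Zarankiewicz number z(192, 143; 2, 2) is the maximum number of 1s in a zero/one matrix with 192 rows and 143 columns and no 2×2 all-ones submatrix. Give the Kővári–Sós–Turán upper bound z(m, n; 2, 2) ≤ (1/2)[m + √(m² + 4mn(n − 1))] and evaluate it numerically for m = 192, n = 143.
z(192, 143; 2, 2) ≤ (1/2)[192 + √(192² + 4·192·143·142)] = (1/2)[192 + √15631872] = 2072.8581

Kővári–Sós–Turán: let r_1, ..., r_192 be the row sums and z = Σ r_i the total number of 1s. Each pair of columns can share at most one row with both entries 1 (else a 2×2 all-ones block appears), so Σ_i C(r_i, 2) ≤ C(143, 2) = 10153. By convexity Σ_i C(r_i, 2) ≥ 192·C(z/192, 2) = z(z − 192)/(2·192), giving z² − 192z − 192·143·142 ≤ 0 and hence z ≤ (1/2)[192 + √(36864 + 4·3898752)] = (1/2)[192 + √15631872] ≈ (1/2)(192 + 3953.7162) = 2072.8581.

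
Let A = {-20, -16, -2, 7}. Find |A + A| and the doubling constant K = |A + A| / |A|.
K = |A + A| / |A| = 10/4 = 5/2

Enumerate A + A = {a + b : a, b ∈ A}. With |A| = 4, there are |A|^2 = 16 ordered sum pairs; collecting distinct values, A + A = {-40, -36, -32, -22, -18, -13, -9, -4, 5, 14}, so |A + A| = 10. Thus K = 10/4 = 5/2. For comparison, the minimum possible |A + A| over all 4-element sets is 2·4 − 1 = 7 (so min K = 7/4), attained only by arithmetic progressions.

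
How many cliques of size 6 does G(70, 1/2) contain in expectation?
E[# K_6] = C(70, 6) · (1/2)^C(6, 2) = 131115985 / 2^15 ≈ 4001.342316

For each 6-subset S of vertices (there are C(70, 6) = 131115985 such S), let X_S = 1 if S induces a K_6 (all C(6, 2) = 15 edges present). Then P(X_S = 1) = (1/2)^15 = 1/32768. By linearity of expectation, E[# K_6] = C(70, 6) · (1/2)^15 = 131115985 / 32768 ≈ 4001.342316.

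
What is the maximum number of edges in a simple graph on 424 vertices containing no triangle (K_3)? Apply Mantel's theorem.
ex(424, K_3) = ⌊424^2/4⌋ = 44944

Mantel (1907): a triangle-free graph on n vertices has at most ⌊n^2/4⌋ edges, with equality for the complete bipartite graph K_{⌊n/2⌋, ⌈n/2⌉}. For n = 424: ⌊424^2/4⌋ = ⌊179776/4⌋ = 44944. The extremal graph is K_{212, 212}, which has 212·212 = 44944 edges.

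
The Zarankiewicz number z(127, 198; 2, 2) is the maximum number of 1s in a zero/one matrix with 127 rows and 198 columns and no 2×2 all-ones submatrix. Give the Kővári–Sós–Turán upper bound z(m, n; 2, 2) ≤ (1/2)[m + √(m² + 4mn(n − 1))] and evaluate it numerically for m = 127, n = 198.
z(127, 198; 2, 2) ≤ (1/2)[127 + √(127² + 4·127·198·197)] = (1/2)[127 + √19831177] = 2290.1105

Kővári–Sós–Turán: let r_1, ..., r_127 be the row sums and z = Σ r_i the total number of 1s. Each pair of columns can share at most one row with both entries 1 (else a 2×2 all-ones block appears), so Σ_i C(r_i, 2) ≤ C(198, 2) = 19503. By convexity Σ_i C(r_i, 2) ≥ 127·C(z/127, 2) = z(z − 127)/(2·127), giving z² − 127z − 127·198·197 ≤ 0 and hence z ≤ (1/2)[127 + √(16129 + 4·4953762)] = (1/2)[127 + √19831177] ≈ (1/2)(127 + 4453.221) = 2290.1105.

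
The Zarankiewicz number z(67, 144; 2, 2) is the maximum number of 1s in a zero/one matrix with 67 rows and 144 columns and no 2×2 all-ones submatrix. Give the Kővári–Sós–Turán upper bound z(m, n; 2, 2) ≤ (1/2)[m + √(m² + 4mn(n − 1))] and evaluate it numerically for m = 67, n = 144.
z(67, 144; 2, 2) ≤ (1/2)[67 + √(67² + 4·67·144·143)] = (1/2)[67 + √5523145] = 1208.5686

Kővári–Sós–Turán: let r_1, ..., r_67 be the row sums and z = Σ r_i the total number of 1s. Each pair of columns can share at most one row with both entries 1 (else a 2×2 all-ones block appears), so Σ_i C(r_i, 2) ≤ C(144, 2) = 10296. By convexity Σ_i C(r_i, 2) ≥ 67·C(z/67, 2) = z(z − 67)/(2·67), giving z² − 67z − 67·144·143 ≤ 0 and hence z ≤ (1/2)[67 + √(4489 + 4·1379664)] = (1/2)[67 + √5523145] ≈ (1/2)(67 + 2350.1372) = 1208.5686.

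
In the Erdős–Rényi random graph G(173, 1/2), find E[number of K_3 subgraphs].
E[# K_3] = C(173, 3) · (1/2)^C(3, 2) = 848046 / 2^3 = 424023/4 = 106005.75

For each 3-subset S of vertices (there are C(173, 3) = 848046 such S), let X_S = 1 if S induces a K_3 (all C(3, 2) = 3 edges present). Then P(X_S = 1) = (1/2)^3 = 1/8. By linearity of expectation, E[# K_3] = C(173, 3) · (1/2)^3 = 848046 / 8 = 424023/4 = 106005.75.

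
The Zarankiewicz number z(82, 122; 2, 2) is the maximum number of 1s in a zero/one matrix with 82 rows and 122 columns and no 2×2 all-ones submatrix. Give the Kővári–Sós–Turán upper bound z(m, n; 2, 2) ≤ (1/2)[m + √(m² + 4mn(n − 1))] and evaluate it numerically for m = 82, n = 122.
z(82, 122; 2, 2) ≤ (1/2)[82 + √(82² + 4·82·122·121)] = (1/2)[82 + √4848660] = 1141.9837

Kővári–Sós–Turán: let r_1, ..., r_82 be the row sums and z = Σ r_i the total number of 1s. Each pair of columns can share at most one row with both entries 1 (else a 2×2 all-ones block appears), so Σ_i C(r_i, 2) ≤ C(122, 2) = 7381. By convexity Σ_i C(r_i, 2) ≥ 82·C(z/82, 2) = z(z − 82)/(2·82), giving z² − 82z − 82·122·121 ≤ 0 and hence z ≤ (1/2)[82 + √(6724 + 4·1210484)] = (1/2)[82 + √4848660] ≈ (1/2)(82 + 2201.9673) = 1141.9837.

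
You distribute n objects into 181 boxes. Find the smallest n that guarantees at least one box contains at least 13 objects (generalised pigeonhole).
n = (13 − 1)·181 + 1 = 2173

By the generalised pigeonhole principle, to guarantee some box contains ≥ r objects we need more than (r − 1) · k objects total. Threshold: n = (r − 1) · k + 1. With r = 13 and k = 181: n = 12 · 181 + 1 = 2172 + 1 = 2173. For n = 2172 = 12 · 181, we can put exactly 12 objects in every box, avoiding 13 in any single one — so 2173 is tight.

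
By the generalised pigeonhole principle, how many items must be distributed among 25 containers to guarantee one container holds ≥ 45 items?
n = (45 − 1)·25 + 1 = 1101

By the generalised pigeonhole principle, to guarantee some box contains ≥ r objects we need more than (r − 1) · k objects total. Threshold: n = (r − 1) · k + 1. With r = 45 and k = 25: n = 44 · 25 + 1 = 1100 + 1 = 1101. For n = 1100 = 44 · 25, we can put exactly 44 objects in every box, avoiding 45 in any single one — so 1101 is tight.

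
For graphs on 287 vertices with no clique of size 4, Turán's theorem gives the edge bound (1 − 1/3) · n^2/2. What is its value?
Turán density bound = (2/3) · 287^2/2 = 82369/3 ≈ 27456.3333

Turán's theorem: ex(n, K_{r+1}) is achieved by the complete r-partite Turán graph T(n, r) with parts as balanced as possible, and is at most (1 − 1/r) · n^2/2. For r = 3, n = 287: the density bound is (2/3) · 82369/2 = 82369/3 ≈ 27456.3333. The integer-valued extremum is e(T(287, 3)) = 27456, which is strictly less than the density bound 82369/3 since 3 ∤ 287 (the parts of T(287, 3) cannot all be equal).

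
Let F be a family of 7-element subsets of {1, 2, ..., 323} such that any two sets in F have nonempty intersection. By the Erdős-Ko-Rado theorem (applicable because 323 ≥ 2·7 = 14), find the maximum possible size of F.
max |F| = C(322, 6) = 1477254941008

The Erdős-Ko-Rado theorem states: for n ≥ 2k, an intersecting family of k-subsets of an n-element set has size at most C(n − 1, k − 1), with equality for 'star' families {A ⊆ [n] : |A| = k, i ∈ A} (fix an element i). For n = 323, k = 7: C(322, 6) = 1477254941008.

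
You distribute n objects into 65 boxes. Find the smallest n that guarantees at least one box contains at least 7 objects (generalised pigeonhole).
n = (7 − 1)·65 + 1 = 391

By the generalised pigeonhole principle, to guarantee some box contains ≥ r objects we need more than (r − 1) · k objects total. Threshold: n = (r − 1) · k + 1. With r = 7 and k = 65: n = 6 · 65 + 1 = 390 + 1 = 391. For n = 390 = 6 · 65, we can put exactly 6 objects in every box, avoiding 7 in any single one — so 391 is tight.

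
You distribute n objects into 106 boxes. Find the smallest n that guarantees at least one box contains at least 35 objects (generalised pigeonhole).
n = (35 − 1)·106 + 1 = 3605

By the generalised pigeonhole principle, to guarantee some box contains ≥ r objects we need more than (r − 1) · k objects total. Threshold: n = (r − 1) · k + 1. With r = 35 and k = 106: n = 34 · 106 + 1 = 3604 + 1 = 3605. For n = 3604 = 34 · 106, we can put exactly 34 objects in every box, avoiding 35 in any single one — so 3605 is tight.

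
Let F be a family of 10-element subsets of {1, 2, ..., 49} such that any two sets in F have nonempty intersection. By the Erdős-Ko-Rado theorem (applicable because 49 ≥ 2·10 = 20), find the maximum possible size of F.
max |F| = C(48, 9) = 1677106640

Erdős-Ko-Rado (1961): when n ≥ 2k, max |F| = C(n−1, k−1). The bound is attained by the star {A : i ∈ A} for any fixed i ∈ [n]. Here C(49−1, 10−1) = C(48, 9) = 1677106640.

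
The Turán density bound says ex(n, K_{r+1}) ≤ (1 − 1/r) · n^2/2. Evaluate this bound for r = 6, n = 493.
Turán density bound = (5/6) · 493^2/2 = 1215245/12 ≈ 101270.4167

Turán's theorem: ex(n, K_{r+1}) is achieved by the complete r-partite Turán graph T(n, r) with parts as balanced as possible, and is at most (1 − 1/r) · n^2/2. For r = 6, n = 493: the density bound is (5/6) · 243049/2 = 1215245/12 ≈ 101270.4167. The integer-valued extremum is e(T(493, 6)) = 101270, which is strictly less than the density bound 1215245/12 since 6 ∤ 493 (the parts of T(493, 6) cannot all be equal).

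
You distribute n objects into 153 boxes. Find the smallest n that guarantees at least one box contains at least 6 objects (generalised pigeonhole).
n = (6 − 1)·153 + 1 = 766

By the generalised pigeonhole principle, to guarantee some box contains ≥ r objects we need more than (r − 1) · k objects total. Threshold: n = (r − 1) · k + 1. With r = 6 and k = 153: n = 5 · 153 + 1 = 765 + 1 = 766. For n = 765 = 5 · 153, we can put exactly 5 objects in every box, avoiding 6 in any single one — so 766 is tight.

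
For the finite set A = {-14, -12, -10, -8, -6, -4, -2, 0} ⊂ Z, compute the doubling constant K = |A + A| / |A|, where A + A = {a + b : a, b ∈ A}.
K = |A + A| / |A| = 15/8

Enumerate A + A = {a + b : a, b ∈ A}. With |A| = 8, there are |A|^2 = 64 ordered sum pairs; collecting distinct values, A + A = {-28, -26, -24, -22, -20, -18, -16, -14, -12, -10, -8, -6, -4, -2, 0}, so |A + A| = 15. Thus K = 15/8. Here |A + A| = 2|A| − 1 = 15, the minimum possible — so K = 15/8 is minimal, which holds iff A is an arithmetic progression.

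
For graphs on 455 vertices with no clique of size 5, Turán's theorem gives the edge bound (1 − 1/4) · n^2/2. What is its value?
Turán density bound = (3/4) · 455^2/2 = 621075/8 ≈ 77634.375

Turán's theorem: ex(n, K_{r+1}) is achieved by the complete r-partite Turán graph T(n, r) with parts as balanced as possible, and is at most (1 − 1/r) · n^2/2. For r = 4, n = 455: the density bound is (3/4) · 207025/2 = 621075/8 ≈ 77634.375. The integer-valued extremum is e(T(455, 4)) = 77634, which is strictly less than the density bound 621075/8 since 4 ∤ 455 (the parts of T(455, 4) cannot all be equal).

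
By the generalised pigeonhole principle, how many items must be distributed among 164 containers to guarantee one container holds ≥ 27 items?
n = (27 − 1)·164 + 1 = 4265

By the generalised pigeonhole principle, to guarantee some box contains ≥ r objects we need more than (r − 1) · k objects total. Threshold: n = (r − 1) · k + 1. With r = 27 and k = 164: n = 26 · 164 + 1 = 4264 + 1 = 4265. For n = 4264 = 26 · 164, we can put exactly 26 objects in every box, avoiding 27 in any single one — so 4265 is tight.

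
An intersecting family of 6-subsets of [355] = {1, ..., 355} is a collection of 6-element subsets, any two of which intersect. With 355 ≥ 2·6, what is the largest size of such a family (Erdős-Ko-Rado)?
max |F| = C(354, 5) = 45031306320

Erdős-Ko-Rado (1961): when n ≥ 2k, max |F| = C(n−1, k−1). The bound is attained by the star {A : i ∈ A} for any fixed i ∈ [n]. Here C(355−1, 6−1) = C(354, 5) = 45031306320.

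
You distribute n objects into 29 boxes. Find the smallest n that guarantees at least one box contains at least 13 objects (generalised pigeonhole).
n = (13 − 1)·29 + 1 = 349

By the generalised pigeonhole principle, to guarantee some box contains ≥ r objects we need more than (r − 1) · k objects total. Threshold: n = (r − 1) · k + 1. With r = 13 and k = 29: n = 12 · 29 + 1 = 348 + 1 = 349. For n = 348 = 12 · 29, we can put exactly 12 objects in every box, avoiding 13 in any single one — so 349 is tight.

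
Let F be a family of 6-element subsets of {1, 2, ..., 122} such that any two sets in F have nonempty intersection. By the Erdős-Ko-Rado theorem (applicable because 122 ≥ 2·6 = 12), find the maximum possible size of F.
max |F| = C(121, 5) = 198792594

The Erdős-Ko-Rado theorem states: for n ≥ 2k, an intersecting family of k-subsets of an n-element set has size at most C(n − 1, k − 1), with equality for 'star' families {A ⊆ [n] : |A| = k, i ∈ A} (fix an element i). For n = 122, k = 6: C(121, 5) = 198792594.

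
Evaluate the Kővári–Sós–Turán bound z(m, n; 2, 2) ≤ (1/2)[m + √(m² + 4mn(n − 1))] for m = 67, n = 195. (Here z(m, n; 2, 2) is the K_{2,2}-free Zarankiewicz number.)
z(67, 195; 2, 2) ≤ (1/2)[67 + √(67² + 4·67·195·194)] = (1/2)[67 + √10142929] = 1625.8983

Kővári–Sós–Turán: let r_1, ..., r_67 be the row sums and z = Σ r_i the total number of 1s. Each pair of columns can share at most one row with both entries 1 (else a 2×2 all-ones block appears), so Σ_i C(r_i, 2) ≤ C(195, 2) = 18915. By convexity Σ_i C(r_i, 2) ≥ 67·C(z/67, 2) = z(z − 67)/(2·67), giving z² − 67z − 67·195·194 ≤ 0 and hence z ≤ (1/2)[67 + √(4489 + 4·2534610)] = (1/2)[67 + √10142929] ≈ (1/2)(67 + 3184.7965) = 1625.8983.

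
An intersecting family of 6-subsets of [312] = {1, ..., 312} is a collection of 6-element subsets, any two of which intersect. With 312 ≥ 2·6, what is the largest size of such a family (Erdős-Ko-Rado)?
max |F| = C(311, 5) = 23474070697

Erdős-Ko-Rado (1961): when n ≥ 2k, max |F| = C(n−1, k−1). The bound is attained by the star {A : i ∈ A} for any fixed i ∈ [n]. Here C(312−1, 6−1) = C(311, 5) = 23474070697.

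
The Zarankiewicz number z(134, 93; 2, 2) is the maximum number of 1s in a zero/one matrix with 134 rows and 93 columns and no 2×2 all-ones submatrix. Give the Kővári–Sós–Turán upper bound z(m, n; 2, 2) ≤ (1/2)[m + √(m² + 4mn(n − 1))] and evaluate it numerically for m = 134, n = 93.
z(134, 93; 2, 2) ≤ (1/2)[134 + √(134² + 4·134·93·92)] = (1/2)[134 + √4603972] = 1139.8434

Kővári–Sós–Turán: let r_1, ..., r_134 be the row sums and z = Σ r_i the total number of 1s. Each pair of columns can share at most one row with both entries 1 (else a 2×2 all-ones block appears), so Σ_i C(r_i, 2) ≤ C(93, 2) = 4278. By convexity Σ_i C(r_i, 2) ≥ 134·C(z/134, 2) = z(z − 134)/(2·134), giving z² − 134z − 134·93·92 ≤ 0 and hence z ≤ (1/2)[134 + √(17956 + 4·1146504)] = (1/2)[134 + √4603972] ≈ (1/2)(134 + 2145.6868) = 1139.8434.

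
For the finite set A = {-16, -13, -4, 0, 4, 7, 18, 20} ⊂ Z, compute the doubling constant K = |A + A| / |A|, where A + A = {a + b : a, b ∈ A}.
K = |A + A| / |A| = 31/8

Enumerate A + A = {a + b : a, b ∈ A}. With |A| = 8, there are |A|^2 = 64 ordered sum pairs; collecting distinct values, A + A = {-32, -29, -26, -20, -17, -16, -13, -12, -9, -8, -6, -4, 0, 2, 3, 4, 5, 7, 8, 11, 14, 16, 18, 20, 22, 24, 25, 27, 36, 38, 40}, so |A + A| = 31. Thus K = 31/8. For comparison, the minimum possible |A + A| over all 8-element sets is 2·8 − 1 = 15 (so min K = 15/8), attained only by arithmetic progressions.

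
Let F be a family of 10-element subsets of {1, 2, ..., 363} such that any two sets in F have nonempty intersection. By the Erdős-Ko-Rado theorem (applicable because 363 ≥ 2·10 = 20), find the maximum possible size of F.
max |F| = C(362, 9) = 266123082185839570

Erdős-Ko-Rado (1961): when n ≥ 2k, max |F| = C(n−1, k−1). The bound is attained by the star {A : i ∈ A} for any fixed i ∈ [n]. Here C(363−1, 10−1) = C(362, 9) = 266123082185839570.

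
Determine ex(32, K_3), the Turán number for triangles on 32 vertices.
ex(32, K_3) = ⌊32^2/4⌋ = 256

Mantel (1907): a triangle-free graph on n vertices has at most ⌊n^2/4⌋ edges, with equality for the complete bipartite graph K_{⌊n/2⌋, ⌈n/2⌉}. For n = 32: ⌊32^2/4⌋ = ⌊1024/4⌋ = 256. The extremal graph is K_{16, 16}, which has 16·16 = 256 edges.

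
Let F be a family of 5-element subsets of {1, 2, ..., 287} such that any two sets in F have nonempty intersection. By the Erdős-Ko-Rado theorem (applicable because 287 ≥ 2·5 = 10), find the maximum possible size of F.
max |F| = C(286, 4) = 272963405

The Erdős-Ko-Rado theorem states: for n ≥ 2k, an intersecting family of k-subsets of an n-element set has size at most C(n − 1, k − 1), with equality for 'star' families {A ⊆ [n] : |A| = k, i ∈ A} (fix an element i). For n = 287, k = 5: C(286, 4) = 272963405.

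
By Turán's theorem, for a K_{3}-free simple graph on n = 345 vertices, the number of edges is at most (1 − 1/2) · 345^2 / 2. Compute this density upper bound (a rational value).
Turán density bound = (1/2) · 345^2/2 = 119025/4 ≈ 29756.25

Turán's theorem: ex(n, K_{r+1}) is achieved by the complete r-partite Turán graph T(n, r) with parts as balanced as possible, and is at most (1 − 1/r) · n^2/2. For r = 2, n = 345: the density bound is (1/2) · 119025/2 = 119025/4 ≈ 29756.25. The integer-valued extremum is e(T(345, 2)) = 29756, which is strictly less than the density bound 119025/4 since 2 ∤ 345 (the parts of T(345, 2) cannot all be equal).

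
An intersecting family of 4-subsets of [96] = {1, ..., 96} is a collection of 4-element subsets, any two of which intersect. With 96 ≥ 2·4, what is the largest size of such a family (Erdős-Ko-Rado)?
max |F| = C(95, 3) = 138415

Erdős-Ko-Rado (1961): when n ≥ 2k, max |F| = C(n−1, k−1). The bound is attained by the star {A : i ∈ A} for any fixed i ∈ [n]. Here C(96−1, 4−1) = C(95, 3) = 138415.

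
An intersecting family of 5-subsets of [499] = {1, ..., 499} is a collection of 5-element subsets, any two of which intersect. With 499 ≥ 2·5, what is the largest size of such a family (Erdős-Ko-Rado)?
max |F| = C(498, 4) = 2531986380

The Erdős-Ko-Rado theorem states: for n ≥ 2k, an intersecting family of k-subsets of an n-element set has size at most C(n − 1, k − 1), with equality for 'star' families {A ⊆ [n] : |A| = k, i ∈ A} (fix an element i). For n = 499, k = 5: C(498, 4) = 2531986380.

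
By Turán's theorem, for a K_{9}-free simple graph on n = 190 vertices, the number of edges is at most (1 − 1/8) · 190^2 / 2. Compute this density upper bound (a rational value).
Turán density bound = (7/8) · 190^2/2 = 63175/4 ≈ 15793.75

Turán's theorem: ex(n, K_{r+1}) is achieved by the complete r-partite Turán graph T(n, r) with parts as balanced as possible, and is at most (1 − 1/r) · n^2/2. For r = 8, n = 190: the density bound is (7/8) · 36100/2 = 63175/4 ≈ 15793.75. The integer-valued extremum is e(T(190, 8)) = 15793, which is strictly less than the density bound 63175/4 since 8 ∤ 190 (the parts of T(190, 8) cannot all be equal).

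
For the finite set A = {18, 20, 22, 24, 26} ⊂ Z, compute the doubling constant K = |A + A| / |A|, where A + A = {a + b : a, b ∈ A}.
K = |A + A| / |A| = 9/5

Enumerate A + A = {a + b : a, b ∈ A}. With |A| = 5, there are |A|^2 = 25 ordered sum pairs; collecting distinct values, A + A = {36, 38, 40, 42, 44, 46, 48, 50, 52}, so |A + A| = 9. Thus K = 9/5. Here |A + A| = 2|A| − 1 = 9, the minimum possible — so K = 9/5 is minimal, which holds iff A is an arithmetic progression.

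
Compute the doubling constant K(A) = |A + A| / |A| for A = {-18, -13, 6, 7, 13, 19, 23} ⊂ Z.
K = |A + A| / |A| = 27/7

Enumerate A + A = {a + b : a, b ∈ A}. With |A| = 7, there are |A|^2 = 49 ordered sum pairs; collecting distinct values, A + A = {-36, -31, -26, -12, -11, -7, -6, -5, 0, 1, 5, 6, 10, 12, 13, 14, 19, 20, 25, 26, 29, 30, 32, 36, 38, 42, 46}, so |A + A| = 27. Thus K = 27/7. For comparison, the minimum possible |A + A| over all 7-element sets is 2·7 − 1 = 13 (so min K = 13/7), attained only by arithmetic progressions.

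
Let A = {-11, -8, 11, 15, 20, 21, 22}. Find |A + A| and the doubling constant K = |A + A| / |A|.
K = |A + A| / |A| = 27/7

Enumerate A + A = {a + b : a, b ∈ A}. With |A| = 7, there are |A|^2 = 49 ordered sum pairs; collecting distinct values, A + A = {-22, -19, -16, 0, 3, 4, 7, 9, 10, 11, 12, 13, 14, 22, 26, 30, 31, 32, 33, 35, 36, 37, 40, 41, 42, 43, 44}, so |A + A| = 27. Thus K = 27/7. For comparison, the minimum possible |A + A| over all 7-element sets is 2·7 − 1 = 13 (so min K = 13/7), attained only by arithmetic progressions.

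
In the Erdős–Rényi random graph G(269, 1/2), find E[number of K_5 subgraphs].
E[# K_5] = C(269, 5) · (1/2)^C(5, 2) = 11306927303 / 2^10 ≈ 11041921.194336

For each 5-subset S of vertices (there are C(269, 5) = 11306927303 such S), let X_S = 1 if S induces a K_5 (all C(5, 2) = 10 edges present). Then P(X_S = 1) = (1/2)^10 = 1/1024. By linearity of expectation, E[# K_5] = C(269, 5) · (1/2)^10 = 11306927303 / 1024 ≈ 11041921.194336.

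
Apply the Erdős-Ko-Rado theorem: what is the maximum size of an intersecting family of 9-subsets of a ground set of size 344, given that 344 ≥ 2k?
max |F| = C(343, 8) = 4376415781435698

The Erdős-Ko-Rado theorem states: for n ≥ 2k, an intersecting family of k-subsets of an n-element set has size at most C(n − 1, k − 1), with equality for 'star' families {A ⊆ [n] : |A| = k, i ∈ A} (fix an element i). For n = 344, k = 9: C(343, 8) = 4376415781435698.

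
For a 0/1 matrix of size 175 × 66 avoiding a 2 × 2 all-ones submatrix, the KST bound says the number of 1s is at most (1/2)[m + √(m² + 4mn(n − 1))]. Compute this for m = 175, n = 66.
z(175, 66; 2, 2) ≤ (1/2)[175 + √(175² + 4·175·66·65)] = (1/2)[175 + √3033625] = 958.3652

Kővári–Sós–Turán: let r_1, ..., r_175 be the row sums and z = Σ r_i the total number of 1s. Each pair of columns can share at most one row with both entries 1 (else a 2×2 all-ones block appears), so Σ_i C(r_i, 2) ≤ C(66, 2) = 2145. By convexity Σ_i C(r_i, 2) ≥ 175·C(z/175, 2) = z(z − 175)/(2·175), giving z² − 175z − 175·66·65 ≤ 0 and hence z ≤ (1/2)[175 + √(30625 + 4·750750)] = (1/2)[175 + √3033625] ≈ (1/2)(175 + 1741.7305) = 958.3652.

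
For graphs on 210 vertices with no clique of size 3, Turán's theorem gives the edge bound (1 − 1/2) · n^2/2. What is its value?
Turán density bound = (1/2) · 210^2/2 = 11025

Turán's theorem: ex(n, K_{r+1}) is achieved by the complete r-partite Turán graph T(n, r) with parts as balanced as possible, and is at most (1 − 1/r) · n^2/2. For r = 2, n = 210: the density bound is (1/2) · 44100/2 = 11025. Since 2 ∣ 210, the Turán graph T(210, 2) has parts of equal size 105, and its edge count e(T(210, 2)) = 11025 attains the density bound exactly.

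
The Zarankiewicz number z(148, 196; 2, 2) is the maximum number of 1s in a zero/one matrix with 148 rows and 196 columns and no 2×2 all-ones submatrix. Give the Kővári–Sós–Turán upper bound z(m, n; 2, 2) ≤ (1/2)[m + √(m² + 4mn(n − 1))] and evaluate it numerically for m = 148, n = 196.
z(148, 196; 2, 2) ≤ (1/2)[148 + √(148² + 4·148·196·195)] = (1/2)[148 + √22648144] = 2453.5033

Kővári–Sós–Turán: let r_1, ..., r_148 be the row sums and z = Σ r_i the total number of 1s. Each pair of columns can share at most one row with both entries 1 (else a 2×2 all-ones block appears), so Σ_i C(r_i, 2) ≤ C(196, 2) = 19110. By convexity Σ_i C(r_i, 2) ≥ 148·C(z/148, 2) = z(z − 148)/(2·148), giving z² − 148z − 148·196·195 ≤ 0 and hence z ≤ (1/2)[148 + √(21904 + 4·5656560)] = (1/2)[148 + √22648144] ≈ (1/2)(148 + 4759.0066) = 2453.5033.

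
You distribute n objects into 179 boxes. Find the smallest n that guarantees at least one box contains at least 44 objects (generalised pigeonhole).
n = (44 − 1)·179 + 1 = 7698

By the generalised pigeonhole principle, to guarantee some box contains ≥ r objects we need more than (r − 1) · k objects total. Threshold: n = (r − 1) · k + 1. With r = 44 and k = 179: n = 43 · 179 + 1 = 7697 + 1 = 7698. For n = 7697 = 43 · 179, we can put exactly 43 objects in every box, avoiding 44 in any single one — so 7698 is tight.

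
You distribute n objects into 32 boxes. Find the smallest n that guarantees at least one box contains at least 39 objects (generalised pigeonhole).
n = (39 − 1)·32 + 1 = 1217

By the generalised pigeonhole principle, to guarantee some box contains ≥ r objects we need more than (r − 1) · k objects total. Threshold: n = (r − 1) · k + 1. With r = 39 and k = 32: n = 38 · 32 + 1 = 1216 + 1 = 1217. For n = 1216 = 38 · 32, we can put exactly 38 objects in every box, avoiding 39 in any single one — so 1217 is tight.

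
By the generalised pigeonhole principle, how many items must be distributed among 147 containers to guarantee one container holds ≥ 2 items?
n = (2 − 1)·147 + 1 = 148

By the generalised pigeonhole principle, to guarantee some box contains ≥ r objects we need more than (r − 1) · k objects total. Threshold: n = (r − 1) · k + 1. With r = 2 and k = 147: n = 1 · 147 + 1 = 147 + 1 = 148. For n = 147 = 1 · 147, we can put exactly 1 objects in every box, avoiding 2 in any single one — so 148 is tight.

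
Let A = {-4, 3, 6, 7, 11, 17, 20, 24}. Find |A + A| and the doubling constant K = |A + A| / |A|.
K = |A + A| / |A| = 30/8 = 15/4

Enumerate A + A = {a + b : a, b ∈ A}. With |A| = 8, there are |A|^2 = 64 ordered sum pairs; collecting distinct values, A + A = {-8, -1, 2, 3, 6, 7, 9, 10, 12, 13, 14, 16, 17, 18, 20, 22, 23, 24, 26, 27, 28, 30, 31, 34, 35, 37, 40, 41, 44, 48}, so |A + A| = 30. Thus K = 30/8 = 15/4. For comparison, the minimum possible |A + A| over all 8-element sets is 2·8 − 1 = 15 (so min K = 15/8), attained only by arithmetic progressions.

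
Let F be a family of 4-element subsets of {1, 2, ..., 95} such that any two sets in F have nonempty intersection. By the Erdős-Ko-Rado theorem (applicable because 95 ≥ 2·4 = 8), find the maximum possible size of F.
max |F| = C(94, 3) = 134044

Erdős-Ko-Rado (1961): when n ≥ 2k, max |F| = C(n−1, k−1). The bound is attained by the star {A : i ∈ A} for any fixed i ∈ [n]. Here C(95−1, 4−1) = C(94, 3) = 134044.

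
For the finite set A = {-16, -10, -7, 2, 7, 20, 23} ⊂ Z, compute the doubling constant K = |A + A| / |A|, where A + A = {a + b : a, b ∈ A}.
K = |A + A| / |A| = 25/7

Enumerate A + A = {a + b : a, b ∈ A}. With |A| = 7, there are |A|^2 = 49 ordered sum pairs; collecting distinct values, A + A = {-32, -26, -23, -20, -17, -14, -9, -8, -5, -3, 0, 4, 7, 9, 10, 13, 14, 16, 22, 25, 27, 30, 40, 43, 46}, so |A + A| = 25. Thus K = 25/7. For comparison, the minimum possible |A + A| over all 7-element sets is 2·7 − 1 = 13 (so min K = 13/7), attained only by arithmetic progressions.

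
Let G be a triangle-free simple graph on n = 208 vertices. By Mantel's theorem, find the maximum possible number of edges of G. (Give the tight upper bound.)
ex(208, K_3) = ⌊208^2/4⌋ = 10816

Mantel (1907): a triangle-free graph on n vertices has at most ⌊n^2/4⌋ edges, with equality for the complete bipartite graph K_{⌊n/2⌋, ⌈n/2⌉}. For n = 208: ⌊208^2/4⌋ = ⌊43264/4⌋ = 10816. The extremal graph is K_{104, 104}, which has 104·104 = 10816 edges.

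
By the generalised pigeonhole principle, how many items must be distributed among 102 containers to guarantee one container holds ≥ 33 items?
n = (33 − 1)·102 + 1 = 3265

By the generalised pigeonhole principle, to guarantee some box contains ≥ r objects we need more than (r − 1) · k objects total. Threshold: n = (r − 1) · k + 1. With r = 33 and k = 102: n = 32 · 102 + 1 = 3264 + 1 = 3265. For n = 3264 = 32 · 102, we can put exactly 32 objects in every box, avoiding 33 in any single one — so 3265 is tight.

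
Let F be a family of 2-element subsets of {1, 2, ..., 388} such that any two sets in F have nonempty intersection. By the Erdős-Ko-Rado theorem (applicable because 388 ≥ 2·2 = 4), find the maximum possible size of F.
max |F| = C(387, 1) = 387

Erdős-Ko-Rado (1961): when n ≥ 2k, max |F| = C(n−1, k−1). The bound is attained by the star {A : i ∈ A} for any fixed i ∈ [n]. Here C(388−1, 2−1) = C(387, 1) = 387.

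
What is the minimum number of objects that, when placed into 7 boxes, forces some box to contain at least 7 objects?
n = (7 − 1)·7 + 1 = 43

By the generalised pigeonhole principle, to guarantee some box contains ≥ r objects we need more than (r − 1) · k objects total. Threshold: n = (r − 1) · k + 1. With r = 7 and k = 7: n = 6 · 7 + 1 = 42 + 1 = 43. For n = 42 = 6 · 7, we can put exactly 6 objects in every box, avoiding 7 in any single one — so 43 is tight.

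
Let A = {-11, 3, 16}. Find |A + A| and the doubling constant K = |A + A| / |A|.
K = |A + A| / |A| = 6/3 = 2

Enumerate A + A = {a + b : a, b ∈ A}. With |A| = 3, there are |A|^2 = 9 ordered sum pairs; collecting distinct values, A + A = {-22, -8, 5, 6, 19, 32}, so |A + A| = 6. Thus K = 6/3 = 2. For comparison, the minimum possible |A + A| over all 3-element sets is 2·3 − 1 = 5 (so min K = 5/3), attained only by arithmetic progressions.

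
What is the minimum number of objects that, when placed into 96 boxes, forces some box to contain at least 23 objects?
n = (23 − 1)·96 + 1 = 2113

By the generalised pigeonhole principle, to guarantee some box contains ≥ r objects we need more than (r − 1) · k objects total. Threshold: n = (r − 1) · k + 1. With r = 23 and k = 96: n = 22 · 96 + 1 = 2112 + 1 = 2113. For n = 2112 = 22 · 96, we can put exactly 22 objects in every box, avoiding 23 in any single one — so 2113 is tight.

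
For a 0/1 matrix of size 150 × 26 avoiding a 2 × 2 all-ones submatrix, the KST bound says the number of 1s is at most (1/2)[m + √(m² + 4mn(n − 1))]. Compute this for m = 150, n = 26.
z(150, 26; 2, 2) ≤ (1/2)[150 + √(150² + 4·150·26·25)] = (1/2)[150 + √412500] = 396.1308

Kővári–Sós–Turán: let r_1, ..., r_150 be the row sums and z = Σ r_i the total number of 1s. Each pair of columns can share at most one row with both entries 1 (else a 2×2 all-ones block appears), so Σ_i C(r_i, 2) ≤ C(26, 2) = 325. By convexity Σ_i C(r_i, 2) ≥ 150·C(z/150, 2) = z(z − 150)/(2·150), giving z² − 150z − 150·26·25 ≤ 0 and hence z ≤ (1/2)[150 + √(22500 + 4·97500)] = (1/2)[150 + √412500] ≈ (1/2)(150 + 642.2616) = 396.1308.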